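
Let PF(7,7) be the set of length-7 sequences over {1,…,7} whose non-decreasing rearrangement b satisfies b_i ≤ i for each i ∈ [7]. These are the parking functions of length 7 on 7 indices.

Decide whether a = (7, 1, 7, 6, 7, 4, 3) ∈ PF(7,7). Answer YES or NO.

NO

Rearranged: b = (1, 3, 4, 6, 7, 7, 7).
  b_1=1 ≤ 1
  b_2=3 > 2
  fails at i=2 ⇒ NO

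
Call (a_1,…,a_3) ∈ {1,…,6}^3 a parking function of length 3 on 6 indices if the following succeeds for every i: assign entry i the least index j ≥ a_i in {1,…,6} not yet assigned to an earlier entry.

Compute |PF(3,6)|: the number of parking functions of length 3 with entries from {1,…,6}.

|PF(3,6)| = (7−3)·7^(3−1) = 4·49 = 196 [KW]
Check (1,6,3) → sorted (1,3,6): b_i ≤ 3+i ∀i, a PF.

196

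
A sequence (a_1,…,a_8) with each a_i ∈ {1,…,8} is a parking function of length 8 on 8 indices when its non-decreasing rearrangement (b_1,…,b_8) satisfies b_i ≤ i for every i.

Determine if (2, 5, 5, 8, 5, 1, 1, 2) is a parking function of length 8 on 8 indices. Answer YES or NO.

Sorted: b = (1, 1, 2, 2, 5, 5, 5, 8).
  b_1=1 ≤ 1
  b_2=1 ≤ 2
  b_3=2 ≤ 3
  b_4=2 ≤ 4
  b_5=5 ≤ 5
  b_6=5 ≤ 6
  b_7=5 ≤ 7
  b_8=8 ≤ 8
All bounds hold ⇒ YES

YES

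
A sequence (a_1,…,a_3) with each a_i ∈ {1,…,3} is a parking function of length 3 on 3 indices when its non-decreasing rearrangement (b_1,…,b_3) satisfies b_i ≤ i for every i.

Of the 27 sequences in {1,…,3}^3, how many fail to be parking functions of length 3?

Count = (3+1−3)·(3+1)^{3−1} = 1 · 16 = 16
One tuple (3,3,2) → sorted (2,3,3): b_1=2>1, not a PF.
Total 27; non-PF = 27−16 = 11

11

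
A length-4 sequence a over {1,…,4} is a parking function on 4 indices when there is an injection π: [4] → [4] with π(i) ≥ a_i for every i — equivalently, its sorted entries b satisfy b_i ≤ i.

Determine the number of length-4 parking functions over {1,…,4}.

|PF| = (4+1−4)·(4+1)^{4−1} = 1·125 = 125
E.g. (1,2,4,1) → sorted (1,1,2,4): b_i ≤ i ∀i, a PF.

125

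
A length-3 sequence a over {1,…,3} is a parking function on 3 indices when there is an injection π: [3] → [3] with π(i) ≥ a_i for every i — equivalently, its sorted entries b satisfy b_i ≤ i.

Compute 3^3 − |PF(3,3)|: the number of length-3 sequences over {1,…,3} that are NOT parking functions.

11

#PF = (4−3)·4^(3−1) = 1×16 = 16 (Konheim–Weiss)
Check (3,3,3) → sorted (3,3,3): b_1=3>1, not a PF.
3^3 − 16 = 27 − 16 = 11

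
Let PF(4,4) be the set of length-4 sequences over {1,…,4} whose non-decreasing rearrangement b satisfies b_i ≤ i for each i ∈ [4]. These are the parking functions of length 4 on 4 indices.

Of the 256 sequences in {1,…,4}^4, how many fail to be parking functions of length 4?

#PF = 1·5^3 = 1 · 125 = 125
One tuple (4,4,4,4) → sorted (4,4,4,4): b_1=4>1, not a PF.
Total 256; non-PF = 256−125 = 131

131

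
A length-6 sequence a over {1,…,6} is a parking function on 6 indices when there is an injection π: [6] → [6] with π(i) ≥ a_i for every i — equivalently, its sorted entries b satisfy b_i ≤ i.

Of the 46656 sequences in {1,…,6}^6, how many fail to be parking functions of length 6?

29849

Count = (7−6)·7^(6−1) = 1×16807 = 16807 [KW]
Check (5,6,4,6,3,3) → sorted (3,3,4,5,6,6): b_1=3>1, not a PF.
So 46656 − 16807 = 29849 fail.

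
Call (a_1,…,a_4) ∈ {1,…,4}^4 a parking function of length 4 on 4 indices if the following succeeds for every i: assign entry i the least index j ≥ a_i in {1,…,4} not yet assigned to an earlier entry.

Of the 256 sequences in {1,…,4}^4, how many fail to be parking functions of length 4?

#PF = 1·5^3 = 1 · 125 = 125 (Konheim–Weiss)
Example (2,1,4,4) → sorted (1,2,4,4): b_3=4>3, not a PF.
Total 256; non-PF = 256−125 = 131

131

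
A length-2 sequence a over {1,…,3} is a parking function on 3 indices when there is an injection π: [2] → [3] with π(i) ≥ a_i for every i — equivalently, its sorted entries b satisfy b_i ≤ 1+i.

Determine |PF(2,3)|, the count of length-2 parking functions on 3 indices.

Count = (4−2)·4^(2−1) = 2×4 = 8 (Pollak)
Example (3,2) → sorted (2,3): b_i ≤ 1+i ∀i, a PF.

8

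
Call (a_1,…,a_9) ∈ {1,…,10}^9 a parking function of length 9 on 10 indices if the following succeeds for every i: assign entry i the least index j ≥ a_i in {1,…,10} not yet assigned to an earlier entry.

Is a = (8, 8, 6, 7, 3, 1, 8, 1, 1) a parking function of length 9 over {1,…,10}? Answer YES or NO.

YES

Rearranged: b = (1, 1, 1, 3, 6, 7, 8, 8, 8).
  b_1=1 ≤ 2
  b_2=1 ≤ 3
  b_3=1 ≤ 4
  b_4=3 ≤ 5
  b_5=6 ≤ 6
  b_6=7 ≤ 7
  b_7=8 ≤ 8
  b_8=8 ≤ 9
  b_9=8 ≤ 10
All bounds hold ⇒ YES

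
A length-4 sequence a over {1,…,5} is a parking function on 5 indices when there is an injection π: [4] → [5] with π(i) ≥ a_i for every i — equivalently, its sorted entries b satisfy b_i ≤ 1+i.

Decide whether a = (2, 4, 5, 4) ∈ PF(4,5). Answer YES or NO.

Rearranged: b = (2, 4, 4, 5).
  b_1=2 ≤ 2
  b_2=4 > 3
  fails at i=2 ⇒ NO

NO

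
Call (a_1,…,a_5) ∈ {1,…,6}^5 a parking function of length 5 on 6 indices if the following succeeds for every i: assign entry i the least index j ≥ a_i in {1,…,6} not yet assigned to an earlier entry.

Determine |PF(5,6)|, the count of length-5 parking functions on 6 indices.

#PF = (6+1−5)·(6+1)^{5−1} = 2·2401 = 4802 (Pollak)
Check (3,4,5,6,2) → sorted (2,3,4,5,6): b_i ≤ 1+i ∀i, a PF.

4802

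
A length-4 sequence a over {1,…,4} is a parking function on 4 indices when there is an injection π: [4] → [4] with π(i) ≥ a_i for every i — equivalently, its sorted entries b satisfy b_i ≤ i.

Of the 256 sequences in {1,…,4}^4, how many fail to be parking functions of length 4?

Count = 1·5^3 = 1 · 125 = 125 (Konheim–Weiss)
Example (4,3,3,3) → sorted (3,3,3,4): b_1=3>1, not a PF.
Total 256; non-PF = 256−125 = 131

131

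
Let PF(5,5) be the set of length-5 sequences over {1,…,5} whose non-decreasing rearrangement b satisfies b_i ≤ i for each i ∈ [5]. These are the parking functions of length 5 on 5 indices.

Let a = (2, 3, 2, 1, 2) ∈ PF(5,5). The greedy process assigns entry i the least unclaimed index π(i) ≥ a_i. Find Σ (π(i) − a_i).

Σπ = 5·6/2 = 15 (π permutes [5]); Σa = 2+3+2+1+2 = 10; disp = 15−10 = 5.

5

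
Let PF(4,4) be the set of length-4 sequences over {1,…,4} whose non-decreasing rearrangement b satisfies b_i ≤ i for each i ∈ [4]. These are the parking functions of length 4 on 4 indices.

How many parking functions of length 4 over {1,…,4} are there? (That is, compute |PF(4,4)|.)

125

|PF(4,4)| = (4+1−4)·(4+1)^{4−1} = 1·125 = 125 [KW]
E.g. (1,4,1,3) → sorted (1,1,3,4): b_i ≤ i ∀i, a PF.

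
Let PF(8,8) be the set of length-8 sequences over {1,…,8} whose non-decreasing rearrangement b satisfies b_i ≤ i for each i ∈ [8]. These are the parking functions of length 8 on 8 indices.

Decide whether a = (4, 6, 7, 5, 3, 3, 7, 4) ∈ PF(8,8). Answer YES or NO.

Order a: b = (3, 3, 4, 4, 5, 6, 7, 7).
  b_1=3 > 1
  fails at i=1 ⇒ NO

NO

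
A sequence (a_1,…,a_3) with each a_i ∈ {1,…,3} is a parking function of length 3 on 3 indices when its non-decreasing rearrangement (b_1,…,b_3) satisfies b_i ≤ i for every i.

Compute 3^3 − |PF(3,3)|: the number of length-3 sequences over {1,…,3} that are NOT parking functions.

|PF| = (3−3+1)·(3+1)^(3−1) = 1×16 = 16 (Konheim–Weiss)
Check (3,2,2) → sorted (2,2,3): b_1=2>1, not a PF.
Total 27; non-PF = 27−16 = 11

11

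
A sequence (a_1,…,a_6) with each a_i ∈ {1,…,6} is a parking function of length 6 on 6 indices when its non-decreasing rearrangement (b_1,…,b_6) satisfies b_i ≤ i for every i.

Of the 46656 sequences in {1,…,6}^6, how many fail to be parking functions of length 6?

29849

Count = (6−6+1)·(6+1)^(6−1) = 1×16807 = 16807
E.g. (4,4,5,6,4,4) → sorted (4,4,4,4,5,6): b_1=4>1, not a PF.
Total 46656; non-PF = 46656−16807 = 29849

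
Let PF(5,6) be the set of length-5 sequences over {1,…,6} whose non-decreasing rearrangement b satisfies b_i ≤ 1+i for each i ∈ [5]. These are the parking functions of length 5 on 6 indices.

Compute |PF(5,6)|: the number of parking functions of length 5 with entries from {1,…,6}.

4802

Count = (7−5)·7^(5−1) = 2×2401 = 4802 [KW]
One tuple (5,1,6,1,2) → sorted (1,1,2,5,6): b_i ≤ 1+i ∀i, a PF.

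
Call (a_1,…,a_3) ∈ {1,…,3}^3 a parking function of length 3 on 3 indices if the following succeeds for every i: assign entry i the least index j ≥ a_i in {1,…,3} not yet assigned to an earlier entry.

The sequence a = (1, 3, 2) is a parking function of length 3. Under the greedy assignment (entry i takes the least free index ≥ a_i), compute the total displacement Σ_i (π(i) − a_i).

Σπ(i) = 1+…+3 = 6; Σa = 1+3+2 = 6; disp = 6−6 = 0.

0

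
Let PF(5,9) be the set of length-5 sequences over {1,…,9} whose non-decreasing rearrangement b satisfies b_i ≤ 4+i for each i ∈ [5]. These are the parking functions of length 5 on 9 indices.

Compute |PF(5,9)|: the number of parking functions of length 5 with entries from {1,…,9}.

|PF(5,9)| = (9−5+1)·(9+1)^(5−1) = 5·10000 = 50000 (Konheim–Weiss)
One tuple (4,1,5,3,6) → sorted (1,3,4,5,6): b_i ≤ 4+i ∀i, a PF.

50000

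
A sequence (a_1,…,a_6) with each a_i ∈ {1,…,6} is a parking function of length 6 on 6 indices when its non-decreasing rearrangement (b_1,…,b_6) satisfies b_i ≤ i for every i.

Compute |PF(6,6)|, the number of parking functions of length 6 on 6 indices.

|PF(6,6)| = (6+1−6)·(6+1)^{6−1} = 1×16807 = 16807 (Konheim–Weiss)
One tuple (2,5,4,2,1,4) → sorted (1,2,2,4,4,5): b_i ≤ i ∀i, a PF.

16807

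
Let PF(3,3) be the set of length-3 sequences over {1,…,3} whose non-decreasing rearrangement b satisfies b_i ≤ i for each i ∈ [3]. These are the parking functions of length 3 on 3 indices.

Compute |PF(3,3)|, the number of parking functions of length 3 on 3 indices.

16

#PF = (3+1−3)·(3+1)^{3−1} = 1·16 = 16 (Konheim–Weiss)
E.g. (1,2,3) → sorted (1,2,3): b_i ≤ i ∀i, a PF.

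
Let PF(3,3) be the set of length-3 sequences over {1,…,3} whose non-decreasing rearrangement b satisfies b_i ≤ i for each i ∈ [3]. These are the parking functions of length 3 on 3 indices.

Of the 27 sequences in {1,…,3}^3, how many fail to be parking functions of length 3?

11

Count = 1·4^2 = 1×16 = 16 (Konheim–Weiss)
E.g. (3,1,3) → sorted (1,3,3): b_2=3>2, not a PF.
Total 27; non-PF = 27−16 = 11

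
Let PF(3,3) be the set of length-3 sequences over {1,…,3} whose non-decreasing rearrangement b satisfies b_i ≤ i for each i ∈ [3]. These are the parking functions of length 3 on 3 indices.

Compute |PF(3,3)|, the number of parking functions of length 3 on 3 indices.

16

|PF(3,3)| = 1·4^2 = 1·16 = 16 (Pollak)
One tuple (3,2,1) → sorted (1,2,3): b_i ≤ i ∀i, a PF.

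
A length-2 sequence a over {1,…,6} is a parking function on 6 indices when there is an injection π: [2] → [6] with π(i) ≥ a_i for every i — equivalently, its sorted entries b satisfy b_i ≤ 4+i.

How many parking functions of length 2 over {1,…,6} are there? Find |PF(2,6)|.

#PF = (6+1−2)·(6+1)^{2−1} = 5×7 = 35 [KW]
Check (5,4) → sorted (4,5): b_i ≤ 4+i ∀i, a PF.

35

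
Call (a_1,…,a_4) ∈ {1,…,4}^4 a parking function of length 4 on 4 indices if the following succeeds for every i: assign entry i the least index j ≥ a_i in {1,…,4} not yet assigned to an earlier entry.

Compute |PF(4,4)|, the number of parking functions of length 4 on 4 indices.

125

|PF| = (4+1−4)·(4+1)^{4−1} = 1 · 125 = 125 [KW]
One tuple (2,1,1,1) → sorted (1,1,1,2): b_i ≤ i ∀i, a PF.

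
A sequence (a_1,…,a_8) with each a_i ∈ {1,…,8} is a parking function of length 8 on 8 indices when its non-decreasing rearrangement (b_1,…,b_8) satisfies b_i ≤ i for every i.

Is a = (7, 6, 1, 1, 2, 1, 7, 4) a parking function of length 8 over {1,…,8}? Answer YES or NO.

YES

Rearranged: b = (1, 1, 1, 2, 4, 6, 7, 7).
  b_1=1 ≤ 1
  b_2=1 ≤ 2
  b_3=1 ≤ 3
  b_4=2 ≤ 4
  b_5=4 ≤ 5
  b_6=6 ≤ 6
  b_7=7 ≤ 7
  b_8=7 ≤ 8
All bounds hold ⇒ YES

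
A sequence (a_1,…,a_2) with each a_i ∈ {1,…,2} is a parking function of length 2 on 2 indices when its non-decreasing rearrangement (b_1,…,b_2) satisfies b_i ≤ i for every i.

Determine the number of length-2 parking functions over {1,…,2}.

3

|PF(2,2)| = (2+1−2)·(2+1)^{2−1} = 1·3 = 3 [KW]
Example (1,1) → sorted (1,1): b_i ≤ i ∀i, a PF.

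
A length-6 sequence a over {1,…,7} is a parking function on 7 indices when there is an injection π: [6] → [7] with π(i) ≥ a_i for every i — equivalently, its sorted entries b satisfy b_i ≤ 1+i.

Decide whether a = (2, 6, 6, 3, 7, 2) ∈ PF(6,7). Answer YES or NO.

NO

Order a: b = (2, 2, 3, 6, 6, 7).
  b_1=2 ≤ 2
  b_2=2 ≤ 3
  b_3=3 ≤ 4
  b_4=6 > 5
  fails at i=4 ⇒ NO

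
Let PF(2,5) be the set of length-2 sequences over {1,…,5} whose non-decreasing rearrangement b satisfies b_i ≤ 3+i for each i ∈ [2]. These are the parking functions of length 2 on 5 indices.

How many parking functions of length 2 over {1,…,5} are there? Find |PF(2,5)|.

24

#PF = 4·6^1 = 4×6 = 24
Check (1,5) → sorted (1,5): b_i ≤ 3+i ∀i, a PF.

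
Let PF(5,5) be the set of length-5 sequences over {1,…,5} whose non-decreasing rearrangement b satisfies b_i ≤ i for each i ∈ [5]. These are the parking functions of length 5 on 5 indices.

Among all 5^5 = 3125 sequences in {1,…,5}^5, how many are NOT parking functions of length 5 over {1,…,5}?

1829

|PF| = 1·6^4 = 1×1296 = 1296
Example (5,4,4,3,4) → sorted (3,4,4,4,5): b_1=3>1, not a PF.
5^5 − 1296 = 3125 − 1296 = 1829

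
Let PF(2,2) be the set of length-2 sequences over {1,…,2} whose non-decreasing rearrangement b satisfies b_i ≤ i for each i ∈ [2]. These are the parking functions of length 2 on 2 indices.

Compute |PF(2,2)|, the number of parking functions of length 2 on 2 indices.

#PF = 1·3^1 = 1×3 = 3 [KW]
Example (1,2) → sorted (1,2): b_i ≤ i ∀i, a PF.

3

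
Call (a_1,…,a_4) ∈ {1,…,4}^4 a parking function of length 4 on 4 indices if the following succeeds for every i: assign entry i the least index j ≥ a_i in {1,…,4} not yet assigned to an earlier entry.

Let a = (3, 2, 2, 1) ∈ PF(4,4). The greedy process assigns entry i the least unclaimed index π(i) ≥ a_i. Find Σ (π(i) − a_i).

2

Σπ(i) = 1+…+4 = 10; Σa = 3+2+2+1 = 8; disp = 10−8 = 2.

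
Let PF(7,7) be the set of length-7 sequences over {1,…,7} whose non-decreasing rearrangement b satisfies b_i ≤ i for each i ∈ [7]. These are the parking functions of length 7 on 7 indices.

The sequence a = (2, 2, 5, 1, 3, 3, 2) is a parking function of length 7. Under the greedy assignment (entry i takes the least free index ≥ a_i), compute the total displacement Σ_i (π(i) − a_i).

Σπ = 7·8/2 = 28 (π permutes [7]); Σa = 2+2+5+1+3+3+2 = 18; disp = 28−18 = 10.

10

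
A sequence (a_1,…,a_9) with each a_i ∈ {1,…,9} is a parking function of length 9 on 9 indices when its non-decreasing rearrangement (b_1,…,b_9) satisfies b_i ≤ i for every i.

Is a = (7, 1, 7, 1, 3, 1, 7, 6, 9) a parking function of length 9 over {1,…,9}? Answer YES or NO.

Sorted: b = (1, 1, 1, 3, 6, 7, 7, 7, 9).
  b_1=1 ≤ 1
  b_2=1 ≤ 2
  b_3=1 ≤ 3
  b_4=3 ≤ 4
  b_5=6 > 5
  fails at i=5 ⇒ NO

NO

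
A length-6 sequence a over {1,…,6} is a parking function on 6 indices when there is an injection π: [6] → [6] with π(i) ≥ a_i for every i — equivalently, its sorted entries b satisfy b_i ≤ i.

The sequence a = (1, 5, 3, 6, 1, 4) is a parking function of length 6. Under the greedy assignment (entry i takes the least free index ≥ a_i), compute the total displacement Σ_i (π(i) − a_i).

1

Σπ = 21 ({1..6} each once); Σa = 1+5+3+6+1+4 = 20; disp = 21−20 = 1.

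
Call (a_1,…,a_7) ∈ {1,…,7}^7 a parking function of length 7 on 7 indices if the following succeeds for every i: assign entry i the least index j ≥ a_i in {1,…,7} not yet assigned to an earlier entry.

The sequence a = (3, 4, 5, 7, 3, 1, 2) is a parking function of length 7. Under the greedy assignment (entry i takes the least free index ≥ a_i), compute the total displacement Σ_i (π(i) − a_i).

Σπ = 28 ({1..7} each once); Σa = 3+4+5+7+3+1+2 = 25; disp = 28−25 = 3.

3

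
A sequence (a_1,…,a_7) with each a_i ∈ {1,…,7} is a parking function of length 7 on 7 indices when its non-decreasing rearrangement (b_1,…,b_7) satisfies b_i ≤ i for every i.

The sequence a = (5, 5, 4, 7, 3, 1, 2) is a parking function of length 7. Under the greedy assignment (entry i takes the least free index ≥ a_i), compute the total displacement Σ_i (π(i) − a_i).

1

Σπ = 28 ({1..7} each once); Σa = 5+5+4+7+3+1+2 = 27; disp = 28−27 = 1.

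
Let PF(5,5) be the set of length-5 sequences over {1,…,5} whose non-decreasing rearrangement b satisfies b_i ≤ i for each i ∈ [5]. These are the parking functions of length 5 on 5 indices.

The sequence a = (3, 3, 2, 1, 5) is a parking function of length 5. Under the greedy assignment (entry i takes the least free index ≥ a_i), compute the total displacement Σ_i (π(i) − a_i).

Σπ = 15 ({1..5} each once); Σa = 3+3+2+1+5 = 14; disp = 15−14 = 1.

1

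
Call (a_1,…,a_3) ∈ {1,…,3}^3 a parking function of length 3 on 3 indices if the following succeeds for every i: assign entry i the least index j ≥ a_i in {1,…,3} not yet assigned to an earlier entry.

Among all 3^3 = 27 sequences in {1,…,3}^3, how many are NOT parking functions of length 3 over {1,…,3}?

11

|PF(3,3)| = (3−3+1)·(3+1)^(3−1) = 1·16 = 16 [KW]
E.g. (3,2,2) → sorted (2,2,3): b_1=2>1, not a PF.
3^3 − 16 = 27 − 16 = 11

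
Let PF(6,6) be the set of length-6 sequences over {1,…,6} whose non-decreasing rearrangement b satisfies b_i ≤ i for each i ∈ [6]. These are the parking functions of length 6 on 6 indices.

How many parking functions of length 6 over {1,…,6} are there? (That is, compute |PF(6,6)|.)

16807

|PF(6,6)| = 1·7^5 = 1×16807 = 16807 [KW]
Check (5,3,2,2,6,1) → sorted (1,2,2,3,5,6): b_i ≤ i ∀i, a PF.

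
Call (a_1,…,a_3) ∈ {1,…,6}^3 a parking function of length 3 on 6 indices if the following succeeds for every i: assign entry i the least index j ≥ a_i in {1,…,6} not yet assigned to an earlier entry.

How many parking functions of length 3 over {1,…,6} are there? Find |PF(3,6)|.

|PF(3,6)| = 4·7^2 = 4×49 = 196 (Konheim–Weiss)
Example (5,2,6) → sorted (2,5,6): b_i ≤ 3+i ∀i, a PF.

196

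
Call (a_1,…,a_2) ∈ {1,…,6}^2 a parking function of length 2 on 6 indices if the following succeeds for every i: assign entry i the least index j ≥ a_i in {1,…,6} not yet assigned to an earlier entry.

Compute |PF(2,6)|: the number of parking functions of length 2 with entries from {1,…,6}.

35

#PF = (7−2)·7^(2−1) = 5×7 = 35 (Pollak)
E.g. (4,2) → sorted (2,4): b_i ≤ 4+i ∀i, a PF.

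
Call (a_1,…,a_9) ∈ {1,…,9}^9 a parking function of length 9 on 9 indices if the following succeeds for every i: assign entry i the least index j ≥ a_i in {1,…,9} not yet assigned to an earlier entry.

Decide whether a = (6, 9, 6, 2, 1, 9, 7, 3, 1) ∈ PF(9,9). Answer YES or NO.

Sorted: b = (1, 1, 2, 3, 6, 6, 7, 9, 9).
  b_1=1 ≤ 1
  b_2=1 ≤ 2
  b_3=2 ≤ 3
  b_4=3 ≤ 4
  b_5=6 > 5
  fails at i=5 ⇒ NO

NO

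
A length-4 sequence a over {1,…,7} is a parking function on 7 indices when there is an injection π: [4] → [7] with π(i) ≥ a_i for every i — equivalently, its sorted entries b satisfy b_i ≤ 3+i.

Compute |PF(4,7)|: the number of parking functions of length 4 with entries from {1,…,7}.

2048

Count = (8−4)·8^(4−1) = 4×512 = 2048 (Konheim–Weiss)
One tuple (5,6,1,3) → sorted (1,3,5,6): b_i ≤ 3+i ∀i, a PF.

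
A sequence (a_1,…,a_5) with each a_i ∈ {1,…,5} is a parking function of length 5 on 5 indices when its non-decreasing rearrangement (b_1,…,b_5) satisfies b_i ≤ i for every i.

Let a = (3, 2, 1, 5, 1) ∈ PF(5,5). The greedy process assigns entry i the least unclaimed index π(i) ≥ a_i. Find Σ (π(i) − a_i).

Σπ = 5·6/2 = 15 (π permutes [5]); Σa = 3+2+1+5+1 = 12; disp = 15−12 = 3.

3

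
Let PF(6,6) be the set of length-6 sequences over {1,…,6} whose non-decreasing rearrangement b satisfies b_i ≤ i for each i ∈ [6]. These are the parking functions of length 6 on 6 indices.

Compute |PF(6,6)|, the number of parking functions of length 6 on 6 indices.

|PF| = (7−6)·7^(6−1) = 1×16807 = 16807 (Konheim–Weiss)
Check (2,6,5,1,4,1) → sorted (1,1,2,4,5,6): b_i ≤ i ∀i, a PF.

16807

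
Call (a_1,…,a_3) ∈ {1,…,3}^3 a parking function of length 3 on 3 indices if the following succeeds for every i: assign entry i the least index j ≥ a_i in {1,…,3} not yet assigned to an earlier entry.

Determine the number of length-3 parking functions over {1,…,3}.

|PF(3,3)| = 1·4^2 = 1 · 16 = 16 [KW]
E.g. (1,1,1) → sorted (1,1,1): b_i ≤ i ∀i, a PF.

16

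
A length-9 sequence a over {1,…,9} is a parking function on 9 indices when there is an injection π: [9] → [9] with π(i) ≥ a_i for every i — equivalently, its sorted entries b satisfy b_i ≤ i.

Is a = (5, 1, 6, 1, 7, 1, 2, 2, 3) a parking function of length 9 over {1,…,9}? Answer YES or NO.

YES

Rearranged: b = (1, 1, 1, 2, 2, 3, 5, 6, 7).
  b_1=1 ≤ 1
  b_2=1 ≤ 2
  b_3=1 ≤ 3
  b_4=2 ≤ 4
  b_5=2 ≤ 5
  b_6=3 ≤ 6
  b_7=5 ≤ 7
  b_8=6 ≤ 8
  b_9=7 ≤ 9
All bounds hold ⇒ YES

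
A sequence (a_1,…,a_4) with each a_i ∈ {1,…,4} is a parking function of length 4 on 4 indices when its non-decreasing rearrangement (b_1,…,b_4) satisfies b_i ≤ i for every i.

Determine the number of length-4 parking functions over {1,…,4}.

125

|PF(4,4)| = 1·5^3 = 1·125 = 125 (Konheim–Weiss)
Example (4,2,3,1) → sorted (1,2,3,4): b_i ≤ i ∀i, a PF.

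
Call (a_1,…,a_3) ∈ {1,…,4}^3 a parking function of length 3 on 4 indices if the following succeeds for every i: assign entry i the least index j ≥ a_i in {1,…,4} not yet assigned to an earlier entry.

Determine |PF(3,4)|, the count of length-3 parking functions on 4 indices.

50

Count = 2·5^2 = 2×25 = 50 (Konheim–Weiss)
Example (3,3,1) → sorted (1,3,3): b_i ≤ 1+i ∀i, a PF.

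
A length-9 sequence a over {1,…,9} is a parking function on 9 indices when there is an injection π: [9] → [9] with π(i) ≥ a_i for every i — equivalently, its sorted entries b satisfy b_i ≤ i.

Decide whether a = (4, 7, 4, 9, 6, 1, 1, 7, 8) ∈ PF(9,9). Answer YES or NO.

Rearranged: b = (1, 1, 4, 4, 6, 7, 7, 8, 9).
  b_1=1 ≤ 1
  b_2=1 ≤ 2
  b_3=4 > 3
  fails at i=3 ⇒ NO

NO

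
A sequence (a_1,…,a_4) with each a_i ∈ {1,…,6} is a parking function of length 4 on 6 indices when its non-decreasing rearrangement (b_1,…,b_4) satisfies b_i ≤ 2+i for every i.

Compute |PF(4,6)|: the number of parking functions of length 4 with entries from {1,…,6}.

1029

Count = 3·7^3 = 3×343 = 1029 (Konheim–Weiss)
Check (5,3,6,3) → sorted (3,3,5,6): b_i ≤ 2+i ∀i, a PF.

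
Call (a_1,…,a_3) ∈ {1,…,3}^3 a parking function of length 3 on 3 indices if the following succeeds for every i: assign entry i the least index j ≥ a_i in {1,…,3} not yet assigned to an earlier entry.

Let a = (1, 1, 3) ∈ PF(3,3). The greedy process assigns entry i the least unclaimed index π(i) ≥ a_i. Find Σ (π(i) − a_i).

1

Σπ = 3·4/2 = 6 (π permutes [3]); Σa = 1+1+3 = 5; disp = 6−5 = 1.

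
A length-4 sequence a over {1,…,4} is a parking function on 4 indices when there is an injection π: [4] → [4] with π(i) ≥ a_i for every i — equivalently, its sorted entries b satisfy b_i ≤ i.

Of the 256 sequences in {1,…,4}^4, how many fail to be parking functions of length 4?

|PF(4,4)| = 1·5^3 = 1 · 125 = 125 [KW]
Example (1,3,4,3) → sorted (1,3,3,4): b_2=3>2, not a PF.
Total 256; non-PF = 256−125 = 131

131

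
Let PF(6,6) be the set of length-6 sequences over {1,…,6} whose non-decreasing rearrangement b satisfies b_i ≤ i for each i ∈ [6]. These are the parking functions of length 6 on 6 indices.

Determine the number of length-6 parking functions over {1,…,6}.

Count = 1·7^5 = 1 · 16807 = 16807 (Pollak)
Check (1,6,4,1,2,3) → sorted (1,1,2,3,4,6): b_i ≤ i ∀i, a PF.

16807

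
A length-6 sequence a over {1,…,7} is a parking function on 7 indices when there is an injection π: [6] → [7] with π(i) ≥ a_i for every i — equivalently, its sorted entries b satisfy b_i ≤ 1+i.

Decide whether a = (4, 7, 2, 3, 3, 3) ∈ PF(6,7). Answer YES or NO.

YES

Order a: b = (2, 3, 3, 3, 4, 7).
  b_1=2 ≤ 2
  b_2=3 ≤ 3
  b_3=3 ≤ 4
  b_4=3 ≤ 5
  b_5=4 ≤ 6
  b_6=7 ≤ 7
All bounds hold ⇒ YES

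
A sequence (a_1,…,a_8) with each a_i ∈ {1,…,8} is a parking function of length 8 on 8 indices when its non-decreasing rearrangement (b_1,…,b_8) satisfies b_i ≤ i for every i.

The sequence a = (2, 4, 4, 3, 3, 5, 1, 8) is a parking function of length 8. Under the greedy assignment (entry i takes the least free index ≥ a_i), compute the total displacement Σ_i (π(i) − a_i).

Σπ(i) = 1+…+8 = 36; Σa = 2+4+4+3+3+5+1+8 = 30; disp = 36−30 = 6.

6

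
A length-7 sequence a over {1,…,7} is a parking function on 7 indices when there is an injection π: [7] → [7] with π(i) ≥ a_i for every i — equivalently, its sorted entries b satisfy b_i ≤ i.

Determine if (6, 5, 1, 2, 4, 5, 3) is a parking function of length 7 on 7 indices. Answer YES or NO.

Rearranged: b = (1, 2, 3, 4, 5, 5, 6).
  b_1=1 ≤ 1
  b_2=2 ≤ 2
  b_3=3 ≤ 3
  b_4=4 ≤ 4
  b_5=5 ≤ 5
  b_6=5 ≤ 6
  b_7=6 ≤ 7
All bounds hold ⇒ YES

YES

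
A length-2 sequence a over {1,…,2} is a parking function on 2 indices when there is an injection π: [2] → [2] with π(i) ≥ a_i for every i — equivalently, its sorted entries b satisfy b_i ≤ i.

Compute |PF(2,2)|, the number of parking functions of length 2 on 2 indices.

3

#PF = (3−2)·3^(2−1) = 1·3 = 3
One tuple (1,2) → sorted (1,2): b_i ≤ i ∀i, a PF.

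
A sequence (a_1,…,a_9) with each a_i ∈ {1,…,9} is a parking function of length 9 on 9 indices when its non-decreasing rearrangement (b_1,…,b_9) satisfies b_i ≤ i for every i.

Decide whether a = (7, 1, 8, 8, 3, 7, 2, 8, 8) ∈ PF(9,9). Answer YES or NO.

Order a: b = (1, 2, 3, 7, 7, 8, 8, 8, 8).
  b_1=1 ≤ 1
  b_2=2 ≤ 2
  b_3=3 ≤ 3
  b_4=7 > 4
  fails at i=4 ⇒ NO

NO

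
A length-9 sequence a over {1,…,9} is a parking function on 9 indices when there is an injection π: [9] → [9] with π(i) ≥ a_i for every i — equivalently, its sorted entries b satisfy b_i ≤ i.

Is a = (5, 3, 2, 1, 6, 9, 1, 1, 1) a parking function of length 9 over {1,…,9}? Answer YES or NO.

Order a: b = (1, 1, 1, 1, 2, 3, 5, 6, 9).
  b_1=1 ≤ 1
  b_2=1 ≤ 2
  b_3=1 ≤ 3
  b_4=1 ≤ 4
  b_5=2 ≤ 5
  b_6=3 ≤ 6
  b_7=5 ≤ 7
  b_8=6 ≤ 8
  b_9=9 ≤ 9
All bounds hold ⇒ YES

YES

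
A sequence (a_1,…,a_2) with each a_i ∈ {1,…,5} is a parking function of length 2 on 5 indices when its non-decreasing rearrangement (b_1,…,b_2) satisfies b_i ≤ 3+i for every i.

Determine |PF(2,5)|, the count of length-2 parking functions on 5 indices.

#PF = (6−2)·6^(2−1) = 4×6 = 24 [KW]
E.g. (3,4) → sorted (3,4): b_i ≤ 3+i ∀i, a PF.

24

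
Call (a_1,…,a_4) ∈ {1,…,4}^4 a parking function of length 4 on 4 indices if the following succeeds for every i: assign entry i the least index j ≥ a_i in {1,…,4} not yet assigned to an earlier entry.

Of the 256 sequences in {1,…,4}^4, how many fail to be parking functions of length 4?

131

#PF = 1·5^3 = 1×125 = 125 [KW]
Example (3,3,4,3) → sorted (3,3,3,4): b_1=3>1, not a PF.
So 256 − 125 = 131 fail.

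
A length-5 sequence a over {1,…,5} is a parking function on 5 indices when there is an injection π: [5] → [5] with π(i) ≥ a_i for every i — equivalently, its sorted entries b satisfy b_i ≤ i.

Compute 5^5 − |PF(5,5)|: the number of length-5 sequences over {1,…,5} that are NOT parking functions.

1829

|PF(5,5)| = (6−5)·6^(5−1) = 1 · 1296 = 1296 (Pollak)
One tuple (5,1,5,4,3) → sorted (1,3,4,5,5): b_2=3>2, not a PF.
So 3125 − 1296 = 1829 fail.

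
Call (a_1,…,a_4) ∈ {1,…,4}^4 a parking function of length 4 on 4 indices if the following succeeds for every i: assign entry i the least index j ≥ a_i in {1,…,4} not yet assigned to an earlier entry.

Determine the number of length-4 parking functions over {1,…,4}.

125

|PF(4,4)| = 1·5^3 = 1×125 = 125 [KW]
E.g. (1,3,2,1) → sorted (1,1,2,3): b_i ≤ i ∀i, a PF.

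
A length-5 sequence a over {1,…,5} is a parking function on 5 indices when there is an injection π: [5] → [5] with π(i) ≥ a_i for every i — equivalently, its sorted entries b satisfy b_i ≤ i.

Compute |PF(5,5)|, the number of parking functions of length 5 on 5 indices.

1296

|PF| = (6−5)·6^(5−1) = 1·1296 = 1296 (Pollak)
Example (4,1,1,3,2) → sorted (1,1,2,3,4): b_i ≤ i ∀i, a PF.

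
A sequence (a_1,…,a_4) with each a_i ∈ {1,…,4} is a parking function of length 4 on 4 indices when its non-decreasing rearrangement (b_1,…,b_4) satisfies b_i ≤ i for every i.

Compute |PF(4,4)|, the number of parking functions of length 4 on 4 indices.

125

#PF = (4+1−4)·(4+1)^{4−1} = 1 · 125 = 125
Check (4,2,1,2) → sorted (1,2,2,4): b_i ≤ i ∀i, a PF.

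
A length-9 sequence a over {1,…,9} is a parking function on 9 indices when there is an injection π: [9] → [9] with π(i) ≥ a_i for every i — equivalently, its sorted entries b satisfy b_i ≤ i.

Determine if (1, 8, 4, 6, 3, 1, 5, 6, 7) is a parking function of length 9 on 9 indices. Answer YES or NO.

YES

Order a: b = (1, 1, 3, 4, 5, 6, 6, 7, 8).
  b_1=1 ≤ 1
  b_2=1 ≤ 2
  b_3=3 ≤ 3
  b_4=4 ≤ 4
  b_5=5 ≤ 5
  b_6=6 ≤ 6
  b_7=6 ≤ 7
  b_8=7 ≤ 8
  b_9=8 ≤ 9
All bounds hold ⇒ YES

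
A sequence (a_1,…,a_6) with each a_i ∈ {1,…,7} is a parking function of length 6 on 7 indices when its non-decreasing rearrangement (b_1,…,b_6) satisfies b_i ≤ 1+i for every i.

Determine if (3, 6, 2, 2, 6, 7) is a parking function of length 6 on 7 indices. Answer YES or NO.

NO

Order a: b = (2, 2, 3, 6, 6, 7).
  b_1=2 ≤ 2
  b_2=2 ≤ 3
  b_3=3 ≤ 4
  b_4=6 > 5
  fails at i=4 ⇒ NO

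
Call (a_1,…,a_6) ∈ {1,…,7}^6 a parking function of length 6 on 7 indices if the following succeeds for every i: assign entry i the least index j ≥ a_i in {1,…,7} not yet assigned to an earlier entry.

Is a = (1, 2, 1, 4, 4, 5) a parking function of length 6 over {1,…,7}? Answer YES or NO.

Order a: b = (1, 1, 2, 4, 4, 5).
  b_1=1 ≤ 2
  b_2=1 ≤ 3
  b_3=2 ≤ 4
  b_4=4 ≤ 5
  b_5=4 ≤ 6
  b_6=5 ≤ 7
All bounds hold ⇒ YES

YES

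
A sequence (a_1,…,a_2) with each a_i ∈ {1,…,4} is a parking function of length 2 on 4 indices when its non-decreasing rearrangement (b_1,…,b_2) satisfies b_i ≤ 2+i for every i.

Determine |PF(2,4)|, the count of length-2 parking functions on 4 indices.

Count = (4−2+1)·(4+1)^(2−1) = 3×5 = 15 [KW]
Example (1,4) → sorted (1,4): b_i ≤ 2+i ∀i, a PF.

15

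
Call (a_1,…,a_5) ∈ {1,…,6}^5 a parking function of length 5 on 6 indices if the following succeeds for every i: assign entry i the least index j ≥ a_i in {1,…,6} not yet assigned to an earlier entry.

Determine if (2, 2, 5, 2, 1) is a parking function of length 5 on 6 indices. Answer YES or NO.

YES

Rearranged: b = (1, 2, 2, 2, 5).
  b_1=1 ≤ 2
  b_2=2 ≤ 3
  b_3=2 ≤ 4
  b_4=2 ≤ 5
  b_5=5 ≤ 6
All bounds hold ⇒ YES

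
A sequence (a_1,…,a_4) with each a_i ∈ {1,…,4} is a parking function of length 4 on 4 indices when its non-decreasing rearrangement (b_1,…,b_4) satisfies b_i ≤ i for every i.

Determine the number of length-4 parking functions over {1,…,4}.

|PF| = (5−4)·5^(4−1) = 1 · 125 = 125 [KW]
E.g. (2,3,2,1) → sorted (1,2,2,3): b_i ≤ i ∀i, a PF.

125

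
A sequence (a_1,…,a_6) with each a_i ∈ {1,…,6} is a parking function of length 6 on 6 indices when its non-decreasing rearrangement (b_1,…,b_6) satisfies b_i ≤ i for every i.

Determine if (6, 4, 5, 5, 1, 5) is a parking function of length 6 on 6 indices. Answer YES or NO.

NO

Sorted: b = (1, 4, 5, 5, 5, 6).
  b_1=1 ≤ 1
  b_2=4 > 2
  fails at i=2 ⇒ NO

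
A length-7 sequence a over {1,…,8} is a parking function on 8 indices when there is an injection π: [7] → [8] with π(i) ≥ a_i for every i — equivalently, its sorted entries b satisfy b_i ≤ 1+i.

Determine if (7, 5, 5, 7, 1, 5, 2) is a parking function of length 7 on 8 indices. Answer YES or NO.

Rearranged: b = (1, 2, 5, 5, 5, 7, 7).
  b_1=1 ≤ 2
  b_2=2 ≤ 3
  b_3=5 > 4
  fails at i=3 ⇒ NO

NO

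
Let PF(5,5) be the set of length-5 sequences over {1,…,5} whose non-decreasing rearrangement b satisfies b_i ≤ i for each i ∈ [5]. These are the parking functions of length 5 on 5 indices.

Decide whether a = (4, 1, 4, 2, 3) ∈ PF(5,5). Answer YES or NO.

YES

Rearranged: b = (1, 2, 3, 4, 4).
  b_1=1 ≤ 1
  b_2=2 ≤ 2
  b_3=3 ≤ 3
  b_4=4 ≤ 4
  b_5=4 ≤ 5
All bounds hold ⇒ YES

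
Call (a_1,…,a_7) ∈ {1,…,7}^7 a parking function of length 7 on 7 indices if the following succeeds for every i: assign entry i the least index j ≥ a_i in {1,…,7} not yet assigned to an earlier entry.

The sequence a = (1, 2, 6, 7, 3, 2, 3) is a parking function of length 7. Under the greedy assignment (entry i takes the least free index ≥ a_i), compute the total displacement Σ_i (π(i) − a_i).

4

Σπ = 28 ({1..7} each once); Σa = 1+2+6+7+3+2+3 = 24; disp = 28−24 = 4.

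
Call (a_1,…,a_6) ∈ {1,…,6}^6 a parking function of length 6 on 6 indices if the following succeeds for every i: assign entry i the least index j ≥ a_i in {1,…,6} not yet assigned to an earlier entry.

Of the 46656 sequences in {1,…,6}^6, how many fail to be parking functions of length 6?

Count = (6−6+1)·(6+1)^(6−1) = 1 · 16807 = 16807 (Konheim–Weiss)
One tuple (5,5,5,6,4,5) → sorted (4,5,5,5,5,6): b_1=4>1, not a PF.
6^6 − 16807 = 46656 − 16807 = 29849

29849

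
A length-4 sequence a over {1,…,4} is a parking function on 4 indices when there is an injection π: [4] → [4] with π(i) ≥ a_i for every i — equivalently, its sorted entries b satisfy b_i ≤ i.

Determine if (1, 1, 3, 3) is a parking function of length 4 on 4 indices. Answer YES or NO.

YES

Rearranged: b = (1, 1, 3, 3).
  b_1=1 ≤ 1
  b_2=1 ≤ 2
  b_3=3 ≤ 3
  b_4=3 ≤ 4
All bounds hold ⇒ YES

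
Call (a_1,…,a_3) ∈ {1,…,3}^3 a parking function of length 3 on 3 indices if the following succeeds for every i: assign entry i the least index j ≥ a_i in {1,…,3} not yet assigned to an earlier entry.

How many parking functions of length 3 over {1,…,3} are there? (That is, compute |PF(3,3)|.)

16

|PF| = (3+1−3)·(3+1)^{3−1} = 1·16 = 16 (Pollak)
Check (1,2,1) → sorted (1,1,2): b_i ≤ i ∀i, a PF.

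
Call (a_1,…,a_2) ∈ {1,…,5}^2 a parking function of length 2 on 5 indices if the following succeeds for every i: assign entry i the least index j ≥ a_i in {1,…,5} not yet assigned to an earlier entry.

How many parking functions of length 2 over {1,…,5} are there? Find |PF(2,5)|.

24

#PF = 4·6^1 = 4×6 = 24
One tuple (4,2) → sorted (2,4): b_i ≤ 3+i ∀i, a PF.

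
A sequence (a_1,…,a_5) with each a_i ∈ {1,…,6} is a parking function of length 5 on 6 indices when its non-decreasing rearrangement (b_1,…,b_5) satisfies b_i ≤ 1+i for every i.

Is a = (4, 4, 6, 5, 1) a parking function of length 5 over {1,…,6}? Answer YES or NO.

NO

Rearranged: b = (1, 4, 4, 5, 6).
  b_1=1 ≤ 2
  b_2=4 > 3
  fails at i=2 ⇒ NO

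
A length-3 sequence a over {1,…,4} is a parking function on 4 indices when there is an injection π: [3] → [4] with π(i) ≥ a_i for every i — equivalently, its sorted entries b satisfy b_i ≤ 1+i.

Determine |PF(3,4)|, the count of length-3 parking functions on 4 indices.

50

|PF(3,4)| = (4+1−3)·(4+1)^{3−1} = 2·25 = 50 [KW]
Check (3,2,1) → sorted (1,2,3): b_i ≤ 1+i ∀i, a PF.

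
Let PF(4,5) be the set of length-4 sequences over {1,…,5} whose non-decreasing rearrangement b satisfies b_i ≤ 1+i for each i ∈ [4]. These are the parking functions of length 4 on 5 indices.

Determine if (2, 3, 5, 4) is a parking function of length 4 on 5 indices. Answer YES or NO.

YES

Sorted: b = (2, 3, 4, 5).
  b_1=2 ≤ 2
  b_2=3 ≤ 3
  b_3=4 ≤ 4
  b_4=5 ≤ 5
All bounds hold ⇒ YES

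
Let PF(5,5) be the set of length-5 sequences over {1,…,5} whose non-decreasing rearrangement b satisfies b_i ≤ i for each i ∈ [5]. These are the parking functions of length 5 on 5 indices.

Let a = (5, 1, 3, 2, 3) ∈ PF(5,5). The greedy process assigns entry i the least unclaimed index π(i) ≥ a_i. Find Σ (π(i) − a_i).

1

Σπ = 5·6/2 = 15 (π permutes [5]); Σa = 5+1+3+2+3 = 14; disp = 15−14 = 1.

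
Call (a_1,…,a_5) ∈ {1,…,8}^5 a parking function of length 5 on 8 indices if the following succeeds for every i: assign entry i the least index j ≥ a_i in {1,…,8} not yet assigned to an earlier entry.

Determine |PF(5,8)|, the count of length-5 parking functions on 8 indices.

26244

|PF| = (8−5+1)·(8+1)^(5−1) = 4·6561 = 26244
One tuple (5,1,5,8,4) → sorted (1,4,5,5,8): b_i ≤ 3+i ∀i, a PF.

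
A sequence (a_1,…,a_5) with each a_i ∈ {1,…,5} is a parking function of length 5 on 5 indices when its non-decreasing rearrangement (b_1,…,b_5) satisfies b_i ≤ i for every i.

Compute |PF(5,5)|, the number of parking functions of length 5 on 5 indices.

|PF| = (6−5)·6^(5−1) = 1·1296 = 1296 (Pollak)
Check (1,3,1,1,4) → sorted (1,1,1,3,4): b_i ≤ i ∀i, a PF.

1296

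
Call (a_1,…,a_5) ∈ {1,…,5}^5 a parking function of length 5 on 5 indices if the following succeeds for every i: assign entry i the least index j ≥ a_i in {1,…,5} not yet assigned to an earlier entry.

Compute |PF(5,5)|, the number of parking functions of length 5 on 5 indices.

Count = 1·6^4 = 1·1296 = 1296
One tuple (2,4,2,5,1) → sorted (1,2,2,4,5): b_i ≤ i ∀i, a PF.

1296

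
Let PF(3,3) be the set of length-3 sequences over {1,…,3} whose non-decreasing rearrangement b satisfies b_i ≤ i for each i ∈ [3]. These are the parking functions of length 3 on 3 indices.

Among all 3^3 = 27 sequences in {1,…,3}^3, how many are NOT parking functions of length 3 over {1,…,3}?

|PF| = (3−3+1)·(3+1)^(3−1) = 1·16 = 16 [KW]
One tuple (3,3,2) → sorted (2,3,3): b_1=2>1, not a PF.
So 27 − 16 = 11 fail.

11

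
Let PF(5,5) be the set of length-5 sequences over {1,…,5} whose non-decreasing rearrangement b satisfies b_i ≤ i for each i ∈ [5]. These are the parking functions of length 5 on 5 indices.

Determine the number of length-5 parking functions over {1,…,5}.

|PF(5,5)| = (5−5+1)·(5+1)^(5−1) = 1×1296 = 1296 [KW]
Check (3,5,1,2,4) → sorted (1,2,3,4,5): b_i ≤ i ∀i, a PF.

1296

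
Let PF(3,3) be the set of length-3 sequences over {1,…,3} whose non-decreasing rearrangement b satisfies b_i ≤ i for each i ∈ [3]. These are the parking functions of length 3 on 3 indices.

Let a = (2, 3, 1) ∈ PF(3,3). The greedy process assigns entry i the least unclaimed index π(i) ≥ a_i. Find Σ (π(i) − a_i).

0

Σπ(i) = 1+…+3 = 6; Σa = 2+3+1 = 6; disp = 6−6 = 0.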